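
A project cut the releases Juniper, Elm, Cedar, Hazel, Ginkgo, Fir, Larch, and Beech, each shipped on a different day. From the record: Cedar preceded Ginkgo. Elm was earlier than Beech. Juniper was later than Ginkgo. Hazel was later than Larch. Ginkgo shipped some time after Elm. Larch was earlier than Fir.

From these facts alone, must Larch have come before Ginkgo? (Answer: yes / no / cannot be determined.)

No chain of stated constraints runs from Larch to Ginkgo, and none runs from Ginkgo to Larch either.
So the relative order of Larch and Ginkgo is not fixed by the given facts.

cannot be determined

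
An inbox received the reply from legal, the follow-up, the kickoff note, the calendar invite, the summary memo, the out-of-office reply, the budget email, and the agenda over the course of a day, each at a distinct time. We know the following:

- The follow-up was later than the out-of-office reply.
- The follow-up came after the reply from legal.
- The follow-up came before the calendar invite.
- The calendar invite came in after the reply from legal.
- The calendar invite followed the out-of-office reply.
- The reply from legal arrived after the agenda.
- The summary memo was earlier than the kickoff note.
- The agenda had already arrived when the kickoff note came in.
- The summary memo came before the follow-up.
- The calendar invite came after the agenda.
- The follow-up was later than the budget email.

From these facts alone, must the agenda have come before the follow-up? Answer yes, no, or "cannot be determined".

yes

Chain the constraints: the agenda → the reply from legal → the follow-up. Each link is directly stated, so the agenda comes before the follow-up.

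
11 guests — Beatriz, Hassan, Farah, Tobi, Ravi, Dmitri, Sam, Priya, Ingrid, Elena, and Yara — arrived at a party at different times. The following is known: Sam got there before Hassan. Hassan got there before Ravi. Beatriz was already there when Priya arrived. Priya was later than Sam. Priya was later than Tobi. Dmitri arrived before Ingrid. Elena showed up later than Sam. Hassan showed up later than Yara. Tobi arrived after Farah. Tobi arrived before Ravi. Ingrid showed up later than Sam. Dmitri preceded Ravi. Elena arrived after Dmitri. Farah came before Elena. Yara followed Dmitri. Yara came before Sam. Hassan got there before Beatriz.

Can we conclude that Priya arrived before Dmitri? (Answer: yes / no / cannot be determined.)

Tracing the constraints gives Dmitri → Yara → Sam → Priya, so Dmitri must come before Priya.
That means Priya cannot be before Dmitri.

no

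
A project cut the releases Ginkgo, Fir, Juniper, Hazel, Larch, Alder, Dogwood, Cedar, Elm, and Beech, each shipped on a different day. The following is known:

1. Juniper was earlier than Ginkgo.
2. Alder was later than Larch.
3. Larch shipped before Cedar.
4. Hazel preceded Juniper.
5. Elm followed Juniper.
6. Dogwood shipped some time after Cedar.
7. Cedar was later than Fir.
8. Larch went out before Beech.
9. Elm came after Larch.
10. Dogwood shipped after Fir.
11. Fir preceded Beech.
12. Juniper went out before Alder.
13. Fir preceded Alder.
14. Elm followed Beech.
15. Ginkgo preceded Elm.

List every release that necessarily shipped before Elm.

Beech, Fir, Ginkgo, Hazel, Juniper, Larch

Directly stated before Elm: Beech, Ginkgo, Juniper, and Larch.
Fir reaches Elm via Fir → Beech → Elm.
Hazel reaches Elm via Hazel → Juniper → Elm.
No chain forces Dogwood (or any of the others) ahead of Elm.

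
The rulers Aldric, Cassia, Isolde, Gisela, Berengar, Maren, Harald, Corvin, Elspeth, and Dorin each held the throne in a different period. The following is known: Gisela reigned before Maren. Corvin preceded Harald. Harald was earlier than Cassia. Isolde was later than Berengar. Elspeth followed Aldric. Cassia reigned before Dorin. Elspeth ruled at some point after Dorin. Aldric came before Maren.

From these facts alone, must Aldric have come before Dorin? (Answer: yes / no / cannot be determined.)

cannot be determined

No chain of stated constraints runs from Aldric to Dorin, and none runs from Dorin to Aldric either.
So the relative order of Aldric and Dorin is not fixed by the given facts.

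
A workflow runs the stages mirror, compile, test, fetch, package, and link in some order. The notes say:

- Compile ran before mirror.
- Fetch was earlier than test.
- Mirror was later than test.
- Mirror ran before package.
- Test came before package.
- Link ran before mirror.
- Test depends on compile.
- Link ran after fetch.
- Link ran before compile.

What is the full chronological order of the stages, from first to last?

The constraints fix every adjacent pair, so only one ordering works:
fetch → link → compile → test → mirror → package.

fetch, link, compile, test, mirror, package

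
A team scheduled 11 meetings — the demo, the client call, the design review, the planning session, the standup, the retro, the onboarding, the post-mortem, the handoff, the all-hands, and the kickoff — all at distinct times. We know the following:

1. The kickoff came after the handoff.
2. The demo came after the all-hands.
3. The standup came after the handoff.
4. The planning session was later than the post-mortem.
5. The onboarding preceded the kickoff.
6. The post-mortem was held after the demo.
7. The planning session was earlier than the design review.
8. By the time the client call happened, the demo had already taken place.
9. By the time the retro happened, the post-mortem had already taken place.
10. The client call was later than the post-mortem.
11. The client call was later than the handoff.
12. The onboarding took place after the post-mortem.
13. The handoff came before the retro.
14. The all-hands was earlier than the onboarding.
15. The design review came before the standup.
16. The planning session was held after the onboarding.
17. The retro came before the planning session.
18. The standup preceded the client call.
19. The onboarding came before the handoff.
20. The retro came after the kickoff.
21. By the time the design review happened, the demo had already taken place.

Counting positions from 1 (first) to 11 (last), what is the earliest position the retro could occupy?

7

The all-hands, the demo, the handoff, the kickoff, the onboarding, and the post-mortem must all come before the retro — 6 forced predecessors.
Nothing else is forced ahead of the retro, so its earliest slot is position 6 + 1 = 7.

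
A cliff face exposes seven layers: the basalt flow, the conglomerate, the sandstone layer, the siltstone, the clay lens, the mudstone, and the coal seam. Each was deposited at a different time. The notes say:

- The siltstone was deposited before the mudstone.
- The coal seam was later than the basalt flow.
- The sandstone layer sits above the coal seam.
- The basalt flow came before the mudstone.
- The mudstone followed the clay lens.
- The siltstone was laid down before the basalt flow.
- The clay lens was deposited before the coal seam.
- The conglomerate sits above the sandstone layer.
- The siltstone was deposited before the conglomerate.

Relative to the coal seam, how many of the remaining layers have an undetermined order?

1

Forced before the coal seam: the basalt flow, the clay lens, and the siltstone; forced after the coal seam: the conglomerate and the sandstone layer.
That leaves the mudstone with no forced order relative to the coal seam — 1.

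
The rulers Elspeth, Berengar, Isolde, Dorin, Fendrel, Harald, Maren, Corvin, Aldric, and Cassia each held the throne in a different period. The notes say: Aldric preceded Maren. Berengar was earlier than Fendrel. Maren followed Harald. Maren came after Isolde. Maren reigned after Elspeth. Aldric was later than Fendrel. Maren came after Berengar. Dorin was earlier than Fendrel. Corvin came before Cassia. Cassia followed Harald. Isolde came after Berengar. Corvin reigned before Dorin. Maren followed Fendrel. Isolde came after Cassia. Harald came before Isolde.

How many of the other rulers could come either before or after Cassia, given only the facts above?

5

Forced before Cassia: Corvin and Harald; forced after Cassia: Isolde and Maren.
That leaves Aldric, Berengar, Dorin, Elspeth, and Fendrel with no forced order relative to Cassia — 5.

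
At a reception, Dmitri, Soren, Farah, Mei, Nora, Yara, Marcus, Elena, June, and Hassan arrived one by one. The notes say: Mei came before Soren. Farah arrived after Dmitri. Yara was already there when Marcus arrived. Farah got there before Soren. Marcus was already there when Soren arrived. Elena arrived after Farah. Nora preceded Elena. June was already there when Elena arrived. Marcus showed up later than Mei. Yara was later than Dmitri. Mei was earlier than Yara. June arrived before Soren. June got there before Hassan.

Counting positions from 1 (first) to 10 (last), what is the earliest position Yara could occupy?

Dmitri and Mei must both come before Yara — 2 forced predecessors.
Nothing else is forced ahead of Yara, so their earliest slot is position 2 + 1 = 3.

3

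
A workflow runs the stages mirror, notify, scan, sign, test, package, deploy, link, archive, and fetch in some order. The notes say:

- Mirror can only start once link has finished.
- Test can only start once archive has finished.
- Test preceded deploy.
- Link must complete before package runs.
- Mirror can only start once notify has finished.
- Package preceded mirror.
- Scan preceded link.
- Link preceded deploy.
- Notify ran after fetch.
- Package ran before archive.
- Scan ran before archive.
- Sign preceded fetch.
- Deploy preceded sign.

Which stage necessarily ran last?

mirror

Every other stage has a chain of constraints placing it before mirror, so mirror is last.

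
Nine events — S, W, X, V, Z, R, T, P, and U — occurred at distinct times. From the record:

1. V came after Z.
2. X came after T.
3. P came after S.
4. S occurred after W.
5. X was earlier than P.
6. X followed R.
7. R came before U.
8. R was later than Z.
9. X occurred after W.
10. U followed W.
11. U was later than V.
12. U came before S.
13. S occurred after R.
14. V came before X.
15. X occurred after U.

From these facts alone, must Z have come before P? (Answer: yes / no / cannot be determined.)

yes

Chain the constraints: Z → R → S → P. Each link is directly stated, so Z comes before P.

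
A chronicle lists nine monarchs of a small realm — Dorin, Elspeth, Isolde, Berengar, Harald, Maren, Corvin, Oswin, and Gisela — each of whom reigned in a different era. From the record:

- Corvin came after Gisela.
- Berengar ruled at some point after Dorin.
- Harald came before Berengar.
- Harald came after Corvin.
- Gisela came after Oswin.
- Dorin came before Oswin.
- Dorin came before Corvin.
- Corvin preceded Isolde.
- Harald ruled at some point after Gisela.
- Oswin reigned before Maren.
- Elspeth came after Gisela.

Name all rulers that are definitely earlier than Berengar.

Directly stated before Berengar: Dorin and Harald.
Corvin reaches Berengar via Corvin → Harald → Berengar.
Gisela reaches Berengar via Gisela → Harald → Berengar.
Oswin reaches Berengar via Oswin → Gisela → Harald → Berengar.
No chain forces Isolde (or any of the others) ahead of Berengar.

Corvin, Dorin, Gisela, Harald, Oswin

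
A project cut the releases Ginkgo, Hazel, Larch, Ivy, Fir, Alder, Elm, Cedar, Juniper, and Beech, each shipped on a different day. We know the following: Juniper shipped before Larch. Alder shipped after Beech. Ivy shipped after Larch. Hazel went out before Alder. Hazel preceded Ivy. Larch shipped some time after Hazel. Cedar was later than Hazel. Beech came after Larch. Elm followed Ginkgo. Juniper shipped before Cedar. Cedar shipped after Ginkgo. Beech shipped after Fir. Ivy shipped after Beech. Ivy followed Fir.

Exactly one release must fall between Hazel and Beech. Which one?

Larch

Tracing the constraints gives Hazel → Larch → Beech, so Larch sits after Hazel and before Beech.
No other release is forced both after Hazel and before Beech.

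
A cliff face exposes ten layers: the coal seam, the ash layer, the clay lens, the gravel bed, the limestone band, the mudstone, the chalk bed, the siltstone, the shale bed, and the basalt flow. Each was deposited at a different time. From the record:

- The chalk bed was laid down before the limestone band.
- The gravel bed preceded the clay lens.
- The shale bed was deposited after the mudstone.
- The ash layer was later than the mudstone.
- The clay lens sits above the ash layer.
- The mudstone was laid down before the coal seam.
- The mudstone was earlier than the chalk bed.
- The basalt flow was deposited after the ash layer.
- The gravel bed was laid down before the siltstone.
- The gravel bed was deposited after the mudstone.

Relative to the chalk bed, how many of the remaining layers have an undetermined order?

7

Forced before the chalk bed: the mudstone; forced after the chalk bed: the limestone band.
That leaves the ash layer, the basalt flow, the clay lens, the coal seam, the gravel bed, the shale bed, and the siltstone with no forced order relative to the chalk bed — 7.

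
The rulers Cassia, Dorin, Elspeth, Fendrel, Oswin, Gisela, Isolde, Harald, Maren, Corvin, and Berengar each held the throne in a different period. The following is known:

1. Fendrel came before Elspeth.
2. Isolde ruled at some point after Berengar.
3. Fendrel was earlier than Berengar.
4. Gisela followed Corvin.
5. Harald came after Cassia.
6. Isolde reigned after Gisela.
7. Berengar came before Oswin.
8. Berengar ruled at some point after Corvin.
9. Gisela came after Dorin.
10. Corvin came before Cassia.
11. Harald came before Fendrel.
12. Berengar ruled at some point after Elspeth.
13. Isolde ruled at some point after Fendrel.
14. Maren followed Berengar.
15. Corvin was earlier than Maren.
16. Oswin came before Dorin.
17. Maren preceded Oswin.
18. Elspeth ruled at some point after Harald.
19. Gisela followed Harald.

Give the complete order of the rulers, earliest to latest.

Corvin, Cassia, Harald, Fendrel, Elspeth, Berengar, Maren, Oswin, Dorin, Gisela, Isolde

The constraints fix every adjacent pair, so only one ordering works:
Corvin → Cassia → Harald → Fendrel → Elspeth → Berengar → Maren → Oswin → Dorin → Gisela → Isolde.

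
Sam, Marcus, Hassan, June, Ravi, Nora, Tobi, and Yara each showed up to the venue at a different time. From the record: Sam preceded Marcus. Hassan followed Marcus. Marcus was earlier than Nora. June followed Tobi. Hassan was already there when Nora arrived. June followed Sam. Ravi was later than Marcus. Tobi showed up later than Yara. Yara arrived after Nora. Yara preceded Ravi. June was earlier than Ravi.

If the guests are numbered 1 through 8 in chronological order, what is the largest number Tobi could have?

Tobi must come before June and Ravi — 2 guests forced after them.
Everything else can be placed before Tobi in some valid order, so Tobi can sit as late as position 8 − 2 = 6.

6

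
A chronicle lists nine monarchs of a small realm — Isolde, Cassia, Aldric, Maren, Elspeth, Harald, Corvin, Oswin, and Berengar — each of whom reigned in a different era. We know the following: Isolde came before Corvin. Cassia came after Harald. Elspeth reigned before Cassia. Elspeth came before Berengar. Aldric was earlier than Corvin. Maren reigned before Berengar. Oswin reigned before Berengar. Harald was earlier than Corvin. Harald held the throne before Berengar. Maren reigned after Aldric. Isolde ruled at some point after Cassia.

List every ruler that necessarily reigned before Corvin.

Aldric, Cassia, Elspeth, Harald, Isolde

Directly stated before Corvin: Aldric, Harald, and Isolde.
Cassia reaches Corvin via Cassia → Isolde → Corvin.
Elspeth reaches Corvin via Elspeth → Cassia → Isolde → Corvin.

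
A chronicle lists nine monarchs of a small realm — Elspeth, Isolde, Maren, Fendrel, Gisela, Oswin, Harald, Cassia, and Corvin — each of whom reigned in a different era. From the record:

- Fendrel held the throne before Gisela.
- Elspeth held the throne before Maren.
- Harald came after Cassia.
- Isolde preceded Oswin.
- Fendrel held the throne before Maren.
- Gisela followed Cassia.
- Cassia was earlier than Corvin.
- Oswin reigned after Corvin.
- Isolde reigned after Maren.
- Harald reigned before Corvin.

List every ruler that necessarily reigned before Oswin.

Directly stated before Oswin: Corvin and Isolde.
Cassia reaches Oswin via Cassia → Corvin → Oswin.
Elspeth reaches Oswin via Elspeth → Maren → Isolde → Oswin.
Fendrel reaches Oswin via Fendrel → Maren → Isolde → Oswin.
Likewise Harald and Maren each reach Oswin by chaining the stated constraints.

Cassia, Corvin, Elspeth, Fendrel, Harald, Isolde, Maren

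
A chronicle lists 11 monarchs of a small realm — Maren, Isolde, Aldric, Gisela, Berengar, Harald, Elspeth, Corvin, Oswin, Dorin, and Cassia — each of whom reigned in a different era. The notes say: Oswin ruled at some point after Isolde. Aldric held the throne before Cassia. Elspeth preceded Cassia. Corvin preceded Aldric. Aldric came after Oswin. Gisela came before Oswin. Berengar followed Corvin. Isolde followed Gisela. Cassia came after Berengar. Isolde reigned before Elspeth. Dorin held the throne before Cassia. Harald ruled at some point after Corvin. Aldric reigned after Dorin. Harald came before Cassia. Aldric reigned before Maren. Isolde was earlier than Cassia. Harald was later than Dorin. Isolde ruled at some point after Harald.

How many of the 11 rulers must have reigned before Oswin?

Directly stated before Oswin: Gisela and Isolde.
Corvin reaches Oswin via Corvin → Harald → Isolde → Oswin.
Dorin reaches Oswin via Dorin → Harald → Isolde → Oswin.
Harald reaches Oswin via Harald → Isolde → Oswin.
No chain forces Aldric (or any of the others) ahead of Oswin.
That's Corvin, Dorin, Gisela, Harald, and Isolde — 5 in all.

5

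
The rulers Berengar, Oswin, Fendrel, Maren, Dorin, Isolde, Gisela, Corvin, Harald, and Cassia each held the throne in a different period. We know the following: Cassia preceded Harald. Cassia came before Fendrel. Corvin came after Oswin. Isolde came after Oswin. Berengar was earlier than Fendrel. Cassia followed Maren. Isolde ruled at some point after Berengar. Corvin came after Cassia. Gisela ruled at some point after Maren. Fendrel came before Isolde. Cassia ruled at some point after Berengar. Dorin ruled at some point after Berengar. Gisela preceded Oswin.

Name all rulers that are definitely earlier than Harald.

Berengar, Cassia, Maren

Directly stated before Harald: Cassia.
Berengar reaches Harald via Berengar → Cassia → Harald.
Maren reaches Harald via Maren → Cassia → Harald.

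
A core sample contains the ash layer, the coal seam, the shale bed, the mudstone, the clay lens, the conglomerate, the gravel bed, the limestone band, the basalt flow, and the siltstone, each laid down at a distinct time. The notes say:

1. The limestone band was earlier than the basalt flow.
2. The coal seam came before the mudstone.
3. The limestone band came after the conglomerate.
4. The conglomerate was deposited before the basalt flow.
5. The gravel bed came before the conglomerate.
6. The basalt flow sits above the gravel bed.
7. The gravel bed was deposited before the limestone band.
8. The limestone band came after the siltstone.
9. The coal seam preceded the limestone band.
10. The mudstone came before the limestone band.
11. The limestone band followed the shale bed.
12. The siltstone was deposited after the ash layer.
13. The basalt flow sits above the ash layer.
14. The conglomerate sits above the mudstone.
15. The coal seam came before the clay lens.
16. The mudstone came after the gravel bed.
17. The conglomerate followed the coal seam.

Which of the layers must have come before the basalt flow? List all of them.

the ash layer, the coal seam, the conglomerate, the gravel bed, the limestone band, the mudstone, the shale bed, the siltstone

Directly stated before the basalt flow: the ash layer, the conglomerate, the gravel bed, and the limestone band.
The coal seam reaches the basalt flow via the coal seam → the limestone band → the basalt flow.
The mudstone reaches the basalt flow via the mudstone → the conglomerate → the basalt flow.
The shale bed reaches the basalt flow via the shale bed → the limestone band → the basalt flow.
Likewise the siltstone reaches the basalt flow by chaining the stated constraints.
No chain forces the clay lens ahead of the basalt flow.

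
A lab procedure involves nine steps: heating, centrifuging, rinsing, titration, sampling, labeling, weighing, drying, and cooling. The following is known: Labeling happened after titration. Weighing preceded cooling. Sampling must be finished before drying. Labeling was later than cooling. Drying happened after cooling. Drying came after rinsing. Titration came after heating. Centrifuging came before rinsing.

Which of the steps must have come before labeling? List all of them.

cooling, heating, titration, weighing

Directly stated before labeling: cooling and titration.
Heating reaches labeling via heating → titration → labeling.
Weighing reaches labeling via weighing → cooling → labeling.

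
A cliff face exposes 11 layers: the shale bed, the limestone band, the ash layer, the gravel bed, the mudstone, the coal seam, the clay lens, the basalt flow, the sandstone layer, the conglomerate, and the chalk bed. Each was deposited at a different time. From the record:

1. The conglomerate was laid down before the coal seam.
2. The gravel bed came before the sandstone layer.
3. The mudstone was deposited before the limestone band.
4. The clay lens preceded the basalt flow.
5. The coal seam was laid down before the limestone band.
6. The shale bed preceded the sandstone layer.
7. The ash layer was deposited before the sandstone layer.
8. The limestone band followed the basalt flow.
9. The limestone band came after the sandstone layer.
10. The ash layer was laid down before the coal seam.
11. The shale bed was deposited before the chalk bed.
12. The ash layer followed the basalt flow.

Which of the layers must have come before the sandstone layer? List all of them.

Directly stated before the sandstone layer: the ash layer, the gravel bed, and the shale bed.
The basalt flow reaches the sandstone layer via the basalt flow → the ash layer → the sandstone layer.
The clay lens reaches the sandstone layer via the clay lens → the basalt flow → the ash layer → the sandstone layer.

the ash layer, the basalt flow, the clay lens, the gravel bed, the shale bed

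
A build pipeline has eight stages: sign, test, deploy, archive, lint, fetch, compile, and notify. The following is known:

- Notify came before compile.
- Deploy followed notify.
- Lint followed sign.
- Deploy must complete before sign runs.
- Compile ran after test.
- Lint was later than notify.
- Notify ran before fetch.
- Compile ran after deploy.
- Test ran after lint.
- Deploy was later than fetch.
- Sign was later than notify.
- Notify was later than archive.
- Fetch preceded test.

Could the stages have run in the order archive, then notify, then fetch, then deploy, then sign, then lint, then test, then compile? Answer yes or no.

yes

Check each stated constraint against the proposed order — e.g. fetch is ahead of test; notify is ahead of compile. Every pair is in the required order; nothing is violated.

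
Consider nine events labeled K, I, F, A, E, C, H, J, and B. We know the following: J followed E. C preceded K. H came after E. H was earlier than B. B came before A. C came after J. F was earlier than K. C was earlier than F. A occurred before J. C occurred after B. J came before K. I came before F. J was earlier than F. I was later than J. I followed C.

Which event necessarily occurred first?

E has a chain of constraints placing it before every other event, so E must be first.

E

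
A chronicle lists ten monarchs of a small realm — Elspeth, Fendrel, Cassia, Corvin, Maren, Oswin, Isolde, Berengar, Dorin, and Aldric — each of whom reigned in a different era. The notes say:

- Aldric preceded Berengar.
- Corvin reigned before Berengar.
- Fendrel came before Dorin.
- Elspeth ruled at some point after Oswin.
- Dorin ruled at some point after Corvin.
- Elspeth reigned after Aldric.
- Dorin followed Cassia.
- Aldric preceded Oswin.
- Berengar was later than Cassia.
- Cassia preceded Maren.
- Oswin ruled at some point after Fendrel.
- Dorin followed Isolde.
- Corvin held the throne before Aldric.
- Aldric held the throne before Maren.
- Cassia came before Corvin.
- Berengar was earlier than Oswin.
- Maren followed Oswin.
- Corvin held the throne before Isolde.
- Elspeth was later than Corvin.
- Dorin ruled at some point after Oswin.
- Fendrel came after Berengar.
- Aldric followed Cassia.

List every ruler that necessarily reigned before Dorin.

Aldric, Berengar, Cassia, Corvin, Fendrel, Isolde, Oswin

Directly stated before Dorin: Cassia, Corvin, Fendrel, Isolde, and Oswin.
Aldric reaches Dorin via Aldric → Oswin → Dorin.
Berengar reaches Dorin via Berengar → Oswin → Dorin.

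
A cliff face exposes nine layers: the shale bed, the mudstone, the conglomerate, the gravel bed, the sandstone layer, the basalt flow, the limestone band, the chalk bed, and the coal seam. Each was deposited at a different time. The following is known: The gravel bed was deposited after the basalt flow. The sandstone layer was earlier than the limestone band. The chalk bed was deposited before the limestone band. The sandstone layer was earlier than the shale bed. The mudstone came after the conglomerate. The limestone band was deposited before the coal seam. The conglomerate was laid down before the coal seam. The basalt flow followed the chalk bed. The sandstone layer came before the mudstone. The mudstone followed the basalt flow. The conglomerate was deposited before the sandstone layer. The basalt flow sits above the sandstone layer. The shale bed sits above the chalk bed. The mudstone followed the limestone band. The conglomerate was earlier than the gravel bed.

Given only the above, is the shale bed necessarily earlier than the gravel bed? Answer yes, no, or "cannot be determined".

No chain of stated constraints runs from the shale bed to the gravel bed, and none runs from the gravel bed to the shale bed either.
So the relative order of the shale bed and the gravel bed is not fixed by the given facts.

cannot be determined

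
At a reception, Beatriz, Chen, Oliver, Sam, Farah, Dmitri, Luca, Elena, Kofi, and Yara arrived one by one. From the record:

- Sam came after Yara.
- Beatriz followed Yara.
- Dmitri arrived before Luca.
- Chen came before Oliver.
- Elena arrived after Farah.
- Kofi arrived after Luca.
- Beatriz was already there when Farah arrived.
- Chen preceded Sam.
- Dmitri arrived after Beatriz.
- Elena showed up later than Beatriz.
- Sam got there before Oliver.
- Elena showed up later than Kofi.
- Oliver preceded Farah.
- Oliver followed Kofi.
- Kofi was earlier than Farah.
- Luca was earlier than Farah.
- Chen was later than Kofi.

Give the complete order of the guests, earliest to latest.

Yara, Beatriz, Dmitri, Luca, Kofi, Chen, Sam, Oliver, Farah, Elena

The constraints fix every adjacent pair, so only one ordering works:
Yara → Beatriz → Dmitri → Luca → Kofi → Chen → Sam → Oliver → Farah → Elena.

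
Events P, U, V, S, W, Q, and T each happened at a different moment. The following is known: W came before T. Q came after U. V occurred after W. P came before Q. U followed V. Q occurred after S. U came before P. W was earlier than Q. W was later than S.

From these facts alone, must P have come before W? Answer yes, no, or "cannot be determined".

no

Tracing the constraints gives W → V → U → P, so W must come before P.
That means P cannot be before W.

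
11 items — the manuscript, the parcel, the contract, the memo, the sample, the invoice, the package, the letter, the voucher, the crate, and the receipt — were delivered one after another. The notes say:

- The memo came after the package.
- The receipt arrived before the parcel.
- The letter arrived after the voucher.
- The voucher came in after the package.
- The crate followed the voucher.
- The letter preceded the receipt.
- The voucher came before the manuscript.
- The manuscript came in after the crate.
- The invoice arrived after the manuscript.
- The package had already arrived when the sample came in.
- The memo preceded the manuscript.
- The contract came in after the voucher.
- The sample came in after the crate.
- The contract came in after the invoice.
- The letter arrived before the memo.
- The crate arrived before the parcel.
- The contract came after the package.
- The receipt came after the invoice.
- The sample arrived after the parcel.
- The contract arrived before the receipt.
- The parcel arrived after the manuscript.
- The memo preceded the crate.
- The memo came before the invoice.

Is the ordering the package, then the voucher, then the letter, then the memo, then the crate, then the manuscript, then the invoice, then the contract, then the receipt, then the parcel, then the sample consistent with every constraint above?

yes

Check each stated constraint against the proposed order — e.g. the package is ahead of the contract; the package is ahead of the sample. Every pair is in the required order; nothing is violated.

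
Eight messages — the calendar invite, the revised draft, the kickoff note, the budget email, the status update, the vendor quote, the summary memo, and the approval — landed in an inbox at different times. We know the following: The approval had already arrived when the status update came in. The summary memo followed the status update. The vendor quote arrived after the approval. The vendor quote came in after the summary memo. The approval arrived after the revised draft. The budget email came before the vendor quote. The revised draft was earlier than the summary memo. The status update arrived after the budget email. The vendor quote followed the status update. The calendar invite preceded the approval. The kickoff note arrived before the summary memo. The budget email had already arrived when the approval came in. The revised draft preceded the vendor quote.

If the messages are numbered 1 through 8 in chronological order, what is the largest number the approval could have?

The approval must come before the status update, the summary memo, and the vendor quote — 3 messages forced after it.
Everything else can be placed before the approval in some valid order, so the approval can sit as late as position 8 − 3 = 5.

5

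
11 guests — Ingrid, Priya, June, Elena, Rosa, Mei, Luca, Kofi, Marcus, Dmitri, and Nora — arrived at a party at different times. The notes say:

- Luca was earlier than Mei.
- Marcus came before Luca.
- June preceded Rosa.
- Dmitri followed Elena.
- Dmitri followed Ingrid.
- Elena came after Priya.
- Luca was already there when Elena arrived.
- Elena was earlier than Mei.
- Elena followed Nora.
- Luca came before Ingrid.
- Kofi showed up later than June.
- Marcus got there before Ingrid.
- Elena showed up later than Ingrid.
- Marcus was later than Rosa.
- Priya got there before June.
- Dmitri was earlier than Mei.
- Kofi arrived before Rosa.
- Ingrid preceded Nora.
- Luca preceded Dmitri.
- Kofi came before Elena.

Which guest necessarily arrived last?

Mei

Every other guest has a chain of constraints placing them before Mei, so Mei is last.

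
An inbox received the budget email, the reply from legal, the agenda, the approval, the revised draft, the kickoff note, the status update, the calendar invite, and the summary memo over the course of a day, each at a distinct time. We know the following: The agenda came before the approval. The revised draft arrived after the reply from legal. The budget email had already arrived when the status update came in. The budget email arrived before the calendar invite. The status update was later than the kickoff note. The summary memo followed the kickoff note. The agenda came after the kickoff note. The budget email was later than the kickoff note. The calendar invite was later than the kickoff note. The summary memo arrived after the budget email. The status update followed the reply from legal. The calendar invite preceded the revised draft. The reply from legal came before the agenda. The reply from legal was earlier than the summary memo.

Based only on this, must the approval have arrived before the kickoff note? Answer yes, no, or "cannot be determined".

Tracing the constraints gives the kickoff note → the agenda → the approval, so the kickoff note must come before the approval.
That means the approval cannot be before the kickoff note.

no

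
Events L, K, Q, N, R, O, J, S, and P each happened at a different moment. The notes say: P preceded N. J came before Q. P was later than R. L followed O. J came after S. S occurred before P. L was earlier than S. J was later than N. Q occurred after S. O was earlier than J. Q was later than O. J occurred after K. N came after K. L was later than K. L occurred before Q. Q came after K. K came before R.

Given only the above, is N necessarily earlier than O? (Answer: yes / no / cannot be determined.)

no

Tracing the constraints gives O → L → S → P → N, so O must come before N.
That means N cannot be before O.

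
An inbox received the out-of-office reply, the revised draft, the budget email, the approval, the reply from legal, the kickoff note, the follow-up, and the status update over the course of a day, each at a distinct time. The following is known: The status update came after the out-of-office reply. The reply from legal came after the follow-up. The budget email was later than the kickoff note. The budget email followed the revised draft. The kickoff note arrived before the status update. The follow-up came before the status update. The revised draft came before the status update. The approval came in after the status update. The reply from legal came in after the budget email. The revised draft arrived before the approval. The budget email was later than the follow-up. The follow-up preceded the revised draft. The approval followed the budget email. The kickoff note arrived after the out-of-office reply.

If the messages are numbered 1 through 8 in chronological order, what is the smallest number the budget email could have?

The follow-up, the kickoff note, the out-of-office reply, and the revised draft must all come before the budget email — 4 forced predecessors.
Nothing else is forced ahead of the budget email, so its earliest slot is position 4 + 1 = 5.

5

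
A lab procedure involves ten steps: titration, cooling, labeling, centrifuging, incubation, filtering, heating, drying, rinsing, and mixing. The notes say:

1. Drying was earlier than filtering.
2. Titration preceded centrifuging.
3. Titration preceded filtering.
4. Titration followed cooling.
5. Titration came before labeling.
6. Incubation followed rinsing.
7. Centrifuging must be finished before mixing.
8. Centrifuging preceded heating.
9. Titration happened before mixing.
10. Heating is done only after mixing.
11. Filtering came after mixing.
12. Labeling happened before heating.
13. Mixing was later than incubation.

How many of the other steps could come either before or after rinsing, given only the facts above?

Forced after rinsing: filtering, heating, incubation, and mixing.
That leaves centrifuging, cooling, drying, labeling, and titration with no forced order relative to rinsing — 5.

5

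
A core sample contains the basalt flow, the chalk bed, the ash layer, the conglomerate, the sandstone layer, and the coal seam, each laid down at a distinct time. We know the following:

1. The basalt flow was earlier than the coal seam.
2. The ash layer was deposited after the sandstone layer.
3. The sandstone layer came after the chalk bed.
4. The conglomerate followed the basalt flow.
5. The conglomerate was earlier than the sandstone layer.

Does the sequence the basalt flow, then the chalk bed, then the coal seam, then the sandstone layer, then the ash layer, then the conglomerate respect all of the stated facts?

no

The constraints require the conglomerate before the sandstone layer, but in the proposed sequence the sandstone layer appears ahead of the conglomerate. That one violation is enough.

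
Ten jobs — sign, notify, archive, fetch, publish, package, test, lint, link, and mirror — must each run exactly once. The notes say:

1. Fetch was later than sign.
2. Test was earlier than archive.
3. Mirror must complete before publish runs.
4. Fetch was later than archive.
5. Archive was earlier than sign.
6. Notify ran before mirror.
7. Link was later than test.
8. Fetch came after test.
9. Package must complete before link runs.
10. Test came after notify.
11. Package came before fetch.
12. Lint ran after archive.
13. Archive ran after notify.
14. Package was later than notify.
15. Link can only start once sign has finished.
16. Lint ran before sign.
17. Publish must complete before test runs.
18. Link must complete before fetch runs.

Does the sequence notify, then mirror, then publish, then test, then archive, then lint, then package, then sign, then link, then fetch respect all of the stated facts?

yes

Check each stated constraint against the proposed order — e.g. test is ahead of fetch; notify is ahead of package. Every pair is in the required order; nothing is violated.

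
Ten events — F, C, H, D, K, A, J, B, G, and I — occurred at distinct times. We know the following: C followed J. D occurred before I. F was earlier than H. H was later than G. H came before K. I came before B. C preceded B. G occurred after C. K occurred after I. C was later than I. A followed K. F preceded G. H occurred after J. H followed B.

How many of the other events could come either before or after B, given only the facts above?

Forced before B: C, D, I, and J; forced after B: A, H, and K.
That leaves F and G with no forced order relative to B — 2.

2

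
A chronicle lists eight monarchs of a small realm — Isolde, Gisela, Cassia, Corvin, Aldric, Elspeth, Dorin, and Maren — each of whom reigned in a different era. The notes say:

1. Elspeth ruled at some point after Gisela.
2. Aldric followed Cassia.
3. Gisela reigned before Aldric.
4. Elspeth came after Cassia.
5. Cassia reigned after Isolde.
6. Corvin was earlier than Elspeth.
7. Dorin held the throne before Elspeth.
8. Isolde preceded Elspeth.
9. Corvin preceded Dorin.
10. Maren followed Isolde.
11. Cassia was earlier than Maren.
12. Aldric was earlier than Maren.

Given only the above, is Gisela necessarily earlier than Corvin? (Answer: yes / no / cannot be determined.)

cannot be determined

No chain of stated constraints runs from Gisela to Corvin, and none runs from Corvin to Gisela either.
So the relative order of Gisela and Corvin is not fixed by the given facts.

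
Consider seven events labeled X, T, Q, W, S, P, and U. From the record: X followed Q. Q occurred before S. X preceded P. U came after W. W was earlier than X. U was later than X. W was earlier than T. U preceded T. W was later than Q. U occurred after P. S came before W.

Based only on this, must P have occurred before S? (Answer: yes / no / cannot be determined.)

no

Tracing the constraints gives S → W → X → P, so S must come before P.
That means P cannot be before S.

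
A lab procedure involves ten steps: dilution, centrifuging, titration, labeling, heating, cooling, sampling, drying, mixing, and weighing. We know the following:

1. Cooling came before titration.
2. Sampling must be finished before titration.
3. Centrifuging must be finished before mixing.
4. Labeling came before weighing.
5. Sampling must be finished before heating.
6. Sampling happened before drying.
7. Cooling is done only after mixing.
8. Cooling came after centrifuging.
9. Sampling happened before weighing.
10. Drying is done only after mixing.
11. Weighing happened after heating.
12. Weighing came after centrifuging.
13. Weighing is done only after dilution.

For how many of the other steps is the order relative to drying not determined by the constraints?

6

Forced before drying: centrifuging, mixing, and sampling.
That leaves cooling, dilution, heating, labeling, titration, and weighing with no forced order relative to drying — 6.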